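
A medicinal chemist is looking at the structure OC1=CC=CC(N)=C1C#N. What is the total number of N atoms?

Scan the SMILES for N atoms (remember two-letter symbols like Cl and Br are single atoms).
Nitrogen count: 2.

2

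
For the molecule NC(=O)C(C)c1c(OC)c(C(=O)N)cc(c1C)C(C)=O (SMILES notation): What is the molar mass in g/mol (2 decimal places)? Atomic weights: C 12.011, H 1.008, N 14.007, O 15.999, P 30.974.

278.31 g/mol

First, the molecular formula is C14H18N2O4 (counting implicit H from valence).
  C: 14 × 12.011 = 168.154
  H: 18 × 1.008 = 18.144
  N: 2 × 14.007 = 28.014
  O: 4 × 15.999 = 63.996
Sum: 14×12.011 + 18×1.008 + 2×14.007 + 4×15.999 = 278.308 → 278.31 g/mol.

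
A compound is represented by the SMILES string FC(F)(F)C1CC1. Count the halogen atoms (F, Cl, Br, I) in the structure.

Halogen atoms appear at heavy-atom positions 1, 3, 4 (3×F).
Halogen count: 3.

3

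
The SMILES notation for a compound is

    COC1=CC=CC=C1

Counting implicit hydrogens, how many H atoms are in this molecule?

8

Walk through each heavy atom and fill implicit hydrogens from standard valence (C 4, N 3, O 2, S 2, halogen 1):
  atom 1: C, bond orders sum to 1 (valence 4) → 3 H
  atom 2: O, bond orders sum to 2 (valence 2) → 0 H
  atom 3: C, bond orders sum to 4 (valence 4) → 0 H
  atom 4: C, bond orders sum to 3 (valence 4) → 1 H
  atom 5: C, bond orders sum to 3 (valence 4) → 1 H
  atom 6: C, bond orders sum to 3 (valence 4) → 1 H
  atom 7: C, bond orders sum to 3 (valence 4) → 1 H
  atom 8: C, bond orders sum to 3 (valence 4) → 1 H
Total hydrogens: 8.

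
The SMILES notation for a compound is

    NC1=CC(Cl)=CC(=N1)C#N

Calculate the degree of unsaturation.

6

Molecular formula: C6H4ClN3.
DoU = (2C + 2 + N − H − X) / 2, where X is the halogen count and O/S are ignored.
    = (2·6 + 2 + 3 − 4 − 1) / 2 = 12 / 2 = 6.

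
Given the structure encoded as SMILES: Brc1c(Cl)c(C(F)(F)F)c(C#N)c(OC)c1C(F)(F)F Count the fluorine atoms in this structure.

Scan the SMILES for F atoms (remember two-letter symbols like Cl and Br are single atoms).
Fluorine count: 6.

6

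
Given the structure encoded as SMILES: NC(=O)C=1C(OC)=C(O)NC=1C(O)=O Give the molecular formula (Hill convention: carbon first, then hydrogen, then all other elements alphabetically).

C7H8N2O5

Walk through each heavy atom and fill implicit hydrogens from standard valence (C 4, N 3, O 2, S 2, halogen 1):
  atom 1: N, bond orders sum to 1 (valence 3) → 2 H
  atom 2: C, bond orders sum to 4 (valence 4) → 0 H
  atom 3: O, bond orders sum to 2 (valence 2) → 0 H
  atom 4: C, bond orders sum to 4 (valence 4) → 0 H
  atom 5: C, bond orders sum to 4 (valence 4) → 0 H
  atom 6: O, bond orders sum to 2 (valence 2) → 0 H
  atom 7: C, bond orders sum to 1 (valence 4) → 3 H
  atom 8: C, bond orders sum to 4 (valence 4) → 0 H
  atom 9: O, bond orders sum to 1 (valence 2) → 1 H
  atom 10: N, bond orders sum to 2 (valence 3) → 1 H
  atom 11: C, bond orders sum to 4 (valence 4) → 0 H
  atom 12: C, bond orders sum to 4 (valence 4) → 0 H
  atom 13: O, bond orders sum to 1 (valence 2) → 1 H
  atom 14: O, bond orders sum to 2 (valence 2) → 0 H
Totals → C:7, H:8, N:2, O:5.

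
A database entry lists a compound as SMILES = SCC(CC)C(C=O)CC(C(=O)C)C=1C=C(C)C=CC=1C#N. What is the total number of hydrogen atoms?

Walk through each heavy atom and fill implicit hydrogens from standard valence (C 4, N 3, O 2, S 2, halogen 1):
  atom 1: S, bond orders sum to 1 (valence 2) → 1 H
  atom 2: C, bond orders sum to 2 (valence 4) → 2 H
  atom 3: C, bond orders sum to 3 (valence 4) → 1 H
  atom 4: C, bond orders sum to 2 (valence 4) → 2 H
  atom 5: C, bond orders sum to 1 (valence 4) → 3 H
  atom 6: C, bond orders sum to 3 (valence 4) → 1 H
  atom 7: C, bond orders sum to 3 (valence 4) → 1 H
  atom 8: O, bond orders sum to 2 (valence 2) → 0 H
  atom 9: C, bond orders sum to 2 (valence 4) → 2 H
  atom 10: C, bond orders sum to 3 (valence 4) → 1 H
  atom 11: C, bond orders sum to 4 (valence 4) → 0 H
  atom 12: O, bond orders sum to 2 (valence 2) → 0 H
  atom 13: C, bond orders sum to 1 (valence 4) → 3 H
  atom 14: C, bond orders sum to 4 (valence 4) → 0 H
  atom 15: C, bond orders sum to 3 (valence 4) → 1 H
  atom 16: C, bond orders sum to 4 (valence 4) → 0 H
  atom 17: C, bond orders sum to 1 (valence 4) → 3 H
  atom 18: C, bond orders sum to 3 (valence 4) → 1 H
  atom 19: C, bond orders sum to 3 (valence 4) → 1 H
  atom 20: C, bond orders sum to 4 (valence 4) → 0 H
  atom 21: C, bond orders sum to 4 (valence 4) → 0 H
  atom 22: N, bond orders sum to 3 (valence 3) → 0 H
Total hydrogens: 23.

23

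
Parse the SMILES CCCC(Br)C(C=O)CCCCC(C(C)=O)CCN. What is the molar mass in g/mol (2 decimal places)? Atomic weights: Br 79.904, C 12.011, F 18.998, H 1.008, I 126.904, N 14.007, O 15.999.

334.30 g/mol

First, the molecular formula is C15H28BrNO2 (counting implicit H from valence).
  Br: 1 × 79.904 = 79.904
  C: 15 × 12.011 = 180.165
  H: 28 × 1.008 = 28.224
  N: 1 × 14.007 = 14.007
  O: 2 × 15.999 = 31.998
Sum: 1×79.904 + 15×12.011 + 28×1.008 + 1×14.007 + 2×15.999 = 334.298 → 334.30 g/mol.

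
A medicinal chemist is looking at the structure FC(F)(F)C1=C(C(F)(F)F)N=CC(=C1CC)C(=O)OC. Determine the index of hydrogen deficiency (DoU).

5

Degree of unsaturation = (number of rings) + (number of π bonds).
Ring closures in the SMILES: 1.
π bonds: 4 double bonds (each 1 DoU) → 4 DoU from unsaturation.
Total DoU = 1 + 4 = 5.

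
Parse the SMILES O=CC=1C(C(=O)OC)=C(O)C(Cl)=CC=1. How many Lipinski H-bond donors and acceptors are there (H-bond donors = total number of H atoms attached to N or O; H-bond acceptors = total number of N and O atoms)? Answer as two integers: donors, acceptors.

1, 4

Donors: find every N or O and count the H atoms it carries.
  atom 1 (O): bond orders sum to 2 → 0 H
  atom 6 (O): bond orders sum to 2 → 0 H
  atom 7 (O): bond orders sum to 2 → 0 H
  atom 10 (O): bond orders sum to 1 → 1 H
Lipinski HBD = 1.
Acceptors: N atoms = 0, O atoms = 4 → HBA = 4.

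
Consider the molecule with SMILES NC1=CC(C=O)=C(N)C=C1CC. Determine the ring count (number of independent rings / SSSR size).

In SMILES, each pair of matching ring-closure digits denotes one ring-closing bond; the number of such bonds equals the number of independent rings.
Ring-closure bonds here: 1.

1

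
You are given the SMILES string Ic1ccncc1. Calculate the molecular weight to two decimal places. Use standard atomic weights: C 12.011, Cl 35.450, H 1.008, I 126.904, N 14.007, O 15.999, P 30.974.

205.00 g/mol

First, the molecular formula is C5H4IN (counting implicit H from valence).
  C: 5 × 12.011 = 60.055
  H: 4 × 1.008 = 4.032
  I: 1 × 126.904 = 126.904
  N: 1 × 14.007 = 14.007
Sum: 5×12.011 + 4×1.008 + 1×126.904 + 1×14.007 = 204.998 → 205.00 g/mol.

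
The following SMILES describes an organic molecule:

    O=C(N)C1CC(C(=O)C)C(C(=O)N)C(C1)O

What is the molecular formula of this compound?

Walk through each heavy atom and fill implicit hydrogens from standard valence (C 4, N 3, O 2, S 2, halogen 1):
  atom 1: O, bond orders sum to 2 (valence 2) → 0 H
  atom 2: C, bond orders sum to 4 (valence 4) → 0 H
  atom 3: N, bond orders sum to 1 (valence 3) → 2 H
  atom 4: C, bond orders sum to 3 (valence 4) → 1 H
  atom 5: C, bond orders sum to 2 (valence 4) → 2 H
  atom 6: C, bond orders sum to 3 (valence 4) → 1 H
  atom 7: C, bond orders sum to 4 (valence 4) → 0 H
  atom 8: O, bond orders sum to 2 (valence 2) → 0 H
  atom 9: C, bond orders sum to 1 (valence 4) → 3 H
  atom 10: C, bond orders sum to 3 (valence 4) → 1 H
  atom 11: C, bond orders sum to 4 (valence 4) → 0 H
  atom 12: O, bond orders sum to 2 (valence 2) → 0 H
  atom 13: N, bond orders sum to 1 (valence 3) → 2 H
  atom 14: C, bond orders sum to 3 (valence 4) → 1 H
  atom 15: C, bond orders sum to 2 (valence 4) → 2 H
  atom 16: O, bond orders sum to 1 (valence 2) → 1 H
Totals → C:10, H:16, N:2, O:4.
In Hill order: C10H16N2O4.

C10H16N2O4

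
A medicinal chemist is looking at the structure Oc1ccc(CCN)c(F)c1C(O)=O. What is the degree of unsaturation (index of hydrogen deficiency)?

5

Molecular formula: C9H10FNO3.
DoU = (2C + 2 + N − H − X) / 2, where X is the halogen count and O/S are ignored.
    = (2·9 + 2 + 1 − 10 − 1) / 2 = 10 / 2 = 5.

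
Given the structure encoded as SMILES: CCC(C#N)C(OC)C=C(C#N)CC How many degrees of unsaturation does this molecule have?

5

Molecular formula: C11H16N2O.
DoU = (2C + 2 + N − H − X) / 2, where X is the halogen count and O/S are ignored.
    = (2·11 + 2 + 2 − 16 − 0) / 2 = 10 / 2 = 5.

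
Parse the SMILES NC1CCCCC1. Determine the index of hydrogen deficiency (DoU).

1

Degree of unsaturation = (number of rings) + (number of π bonds).
Ring closures in the SMILES: 1.
π bonds: none → 0 DoU from unsaturation.
Total DoU = 1 + 0 = 1.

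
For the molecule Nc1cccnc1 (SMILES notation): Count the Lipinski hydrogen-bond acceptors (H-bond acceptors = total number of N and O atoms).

N atoms: 2; O atoms: 0.
Lipinski HBA = 2 + 0 = 2.

2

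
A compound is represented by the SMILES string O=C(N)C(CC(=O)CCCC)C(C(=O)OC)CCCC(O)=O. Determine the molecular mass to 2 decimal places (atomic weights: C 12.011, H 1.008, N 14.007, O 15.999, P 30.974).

315.37 g/mol

First, the molecular formula is C15H25NO6 (counting implicit H from valence).
  C: 15 × 12.011 = 180.165
  H: 25 × 1.008 = 25.200
  N: 1 × 14.007 = 14.007
  O: 6 × 15.999 = 95.994
Sum: 15×12.011 + 25×1.008 + 1×14.007 + 6×15.999 = 315.366 → 315.37 g/mol.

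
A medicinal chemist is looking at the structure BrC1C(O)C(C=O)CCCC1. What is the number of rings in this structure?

In SMILES, each pair of matching ring-closure digits denotes one ring-closing bond; the number of such bonds equals the number of independent rings.
Ring-closure bonds here: 1.

1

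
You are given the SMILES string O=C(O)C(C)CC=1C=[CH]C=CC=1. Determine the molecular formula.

Walk through each heavy atom and fill implicit hydrogens from standard valence (C 4, N 3, O 2, S 2, halogen 1):
  atom 1: O, bond orders sum to 2 (valence 2) → 0 H
  atom 2: C, bond orders sum to 4 (valence 4) → 0 H
  atom 3: O, bond orders sum to 1 (valence 2) → 1 H
  atom 4: C, bond orders sum to 3 (valence 4) → 1 H
  atom 5: C, bond orders sum to 1 (valence 4) → 3 H
  atom 6: C, bond orders sum to 2 (valence 4) → 2 H
  atom 7: C, bond orders sum to 4 (valence 4) → 0 H
  atom 8: C, bond orders sum to 3 (valence 4) → 1 H
  atom 9: C with explicit H count 1
  atom 10: C, bond orders sum to 3 (valence 4) → 1 H
  atom 11: C, bond orders sum to 3 (valence 4) → 1 H
  atom 12: C, bond orders sum to 3 (valence 4) → 1 H
Totals → C:10, H:12, O:2.
In Hill order: C10H12O2.

C10H12O2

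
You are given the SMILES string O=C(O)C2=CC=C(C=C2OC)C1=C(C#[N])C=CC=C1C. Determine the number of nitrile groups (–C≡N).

1

The nitrile motif appears at heavy-atom position 14 in the SMILES.
Other groups present: 1 carboxylic acid, 1 ether.
Nitrile count: 1.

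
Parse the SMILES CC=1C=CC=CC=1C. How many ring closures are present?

1

In SMILES, each pair of matching ring-closure digits denotes one ring-closing bond; the number of such bonds equals the number of independent rings.
Ring-closure bonds here: 1.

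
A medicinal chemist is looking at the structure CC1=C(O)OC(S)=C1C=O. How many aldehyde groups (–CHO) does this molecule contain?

1

The aldehyde motif appears at heavy-atom position 9 in the SMILES.
Other groups present: 1 hydroxyl, 1 thiol.
Aldehyde count: 1.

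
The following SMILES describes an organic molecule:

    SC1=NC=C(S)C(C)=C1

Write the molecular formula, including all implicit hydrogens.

Walk through each heavy atom and fill implicit hydrogens from standard valence (C 4, N 3, O 2, S 2, halogen 1):
  atom 1: S, bond orders sum to 1 (valence 2) → 1 H
  atom 2: C, bond orders sum to 4 (valence 4) → 0 H
  atom 3: N, bond orders sum to 3 (valence 3) → 0 H
  atom 4: C, bond orders sum to 3 (valence 4) → 1 H
  atom 5: C, bond orders sum to 4 (valence 4) → 0 H
  atom 6: S, bond orders sum to 1 (valence 2) → 1 H
  atom 7: C, bond orders sum to 4 (valence 4) → 0 H
  atom 8: C, bond orders sum to 1 (valence 4) → 3 H
  atom 9: C, bond orders sum to 3 (valence 4) → 1 H
Totals → C:6, H:7, N:1, S:2.
In Hill order: C6H7NS2.

C6H7NS2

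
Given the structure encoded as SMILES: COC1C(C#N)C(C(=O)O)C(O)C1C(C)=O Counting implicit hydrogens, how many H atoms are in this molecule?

Walk through each heavy atom and fill implicit hydrogens from standard valence (C 4, N 3, O 2, S 2, halogen 1):
  atom 1: C, bond orders sum to 1 (valence 4) → 3 H
  atom 2: O, bond orders sum to 2 (valence 2) → 0 H
  atom 3: C, bond orders sum to 3 (valence 4) → 1 H
  atom 4: C, bond orders sum to 3 (valence 4) → 1 H
  atom 5: C, bond orders sum to 4 (valence 4) → 0 H
  atom 6: N, bond orders sum to 3 (valence 3) → 0 H
  atom 7: C, bond orders sum to 3 (valence 4) → 1 H
  atom 8: C, bond orders sum to 4 (valence 4) → 0 H
  atom 9: O, bond orders sum to 2 (valence 2) → 0 H
  atom 10: O, bond orders sum to 1 (valence 2) → 1 H
  atom 11: C, bond orders sum to 3 (valence 4) → 1 H
  atom 12: O, bond orders sum to 1 (valence 2) → 1 H
  atom 13: C, bond orders sum to 3 (valence 4) → 1 H
  atom 14: C, bond orders sum to 4 (valence 4) → 0 H
  atom 15: C, bond orders sum to 1 (valence 4) → 3 H
  atom 16: O, bond orders sum to 2 (valence 2) → 0 H
Total hydrogens: 13.

13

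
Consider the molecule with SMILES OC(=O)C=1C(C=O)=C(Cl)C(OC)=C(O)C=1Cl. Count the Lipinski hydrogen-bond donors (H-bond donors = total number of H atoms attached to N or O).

2

Donors: find every N or O and count the H atoms it carries.
  atom 1 (O): bond orders sum to 1 → 1 H
  atom 3 (O): bond orders sum to 2 → 0 H
  atom 7 (O): bond orders sum to 2 → 0 H
  atom 11 (O): bond orders sum to 2 → 0 H
  atom 14 (O): bond orders sum to 1 → 1 H
Lipinski HBD = 2.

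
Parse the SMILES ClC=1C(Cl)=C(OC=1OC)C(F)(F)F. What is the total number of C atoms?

6

Count every carbon token in the SMILES (each C, including those in ring-closure positions and inside branches).
Carbon count: 6.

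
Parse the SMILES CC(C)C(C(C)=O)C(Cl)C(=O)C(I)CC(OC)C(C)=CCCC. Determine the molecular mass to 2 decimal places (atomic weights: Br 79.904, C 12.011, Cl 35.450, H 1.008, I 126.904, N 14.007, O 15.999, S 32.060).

456.79 g/mol

First, the molecular formula is C18H30ClIO3 (counting implicit H from valence).
  C: 18 × 12.011 = 216.198
  Cl: 1 × 35.450 = 35.450
  H: 30 × 1.008 = 30.240
  I: 1 × 126.904 = 126.904
  O: 3 × 15.999 = 47.997
Sum: 18×12.011 + 1×35.450 + 30×1.008 + 1×126.904 + 3×15.999 = 456.789 → 456.79 g/mol.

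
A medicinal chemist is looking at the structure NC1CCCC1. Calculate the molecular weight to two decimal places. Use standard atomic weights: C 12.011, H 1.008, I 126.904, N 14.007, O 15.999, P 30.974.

First, the molecular formula is C5H11N (counting implicit H from valence).
  C: 5 × 12.011 = 60.055
  H: 11 × 1.008 = 11.088
  N: 1 × 14.007 = 14.007
Sum: 5×12.011 + 11×1.008 + 1×14.007 = 85.150 → 85.15 g/mol.

85.15 g/mol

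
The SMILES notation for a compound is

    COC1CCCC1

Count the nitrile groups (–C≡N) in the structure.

Scan the SMILES for the nitrile motif — none present.
Groups that are present: 1 ether.

0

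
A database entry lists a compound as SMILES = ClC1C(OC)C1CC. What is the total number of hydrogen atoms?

11

Walk through each heavy atom and fill implicit hydrogens from standard valence (C 4, N 3, O 2, S 2, halogen 1):
  atom 1: Cl (halogen, monovalent) → 0 H
  atom 2: C, bond orders sum to 3 (valence 4) → 1 H
  atom 3: C, bond orders sum to 3 (valence 4) → 1 H
  atom 4: O, bond orders sum to 2 (valence 2) → 0 H
  atom 5: C, bond orders sum to 1 (valence 4) → 3 H
  atom 6: C, bond orders sum to 3 (valence 4) → 1 H
  atom 7: C, bond orders sum to 2 (valence 4) → 2 H
  atom 8: C, bond orders sum to 1 (valence 4) → 3 H
Total hydrogens: 11.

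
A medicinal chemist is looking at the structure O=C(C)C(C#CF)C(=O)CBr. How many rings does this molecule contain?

In SMILES, each pair of matching ring-closure digits denotes one ring-closing bond; the number of such bonds equals the number of independent rings.
Ring-closure bonds here: 0.

0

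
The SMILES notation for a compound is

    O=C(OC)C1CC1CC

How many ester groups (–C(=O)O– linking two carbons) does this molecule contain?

1

The ester motif appears at heavy-atom position 2 in the SMILES.
Ester count: 1.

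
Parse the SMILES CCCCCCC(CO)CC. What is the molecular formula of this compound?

Walk through each heavy atom and fill implicit hydrogens from standard valence (C 4, N 3, O 2, S 2, halogen 1):
  atom 1: C, bond orders sum to 1 (valence 4) → 3 H
  atom 2: C, bond orders sum to 2 (valence 4) → 2 H
  atom 3: C, bond orders sum to 2 (valence 4) → 2 H
  atom 4: C, bond orders sum to 2 (valence 4) → 2 H
  atom 5: C, bond orders sum to 2 (valence 4) → 2 H
  atom 6: C, bond orders sum to 2 (valence 4) → 2 H
  atom 7: C, bond orders sum to 3 (valence 4) → 1 H
  atom 8: C, bond orders sum to 2 (valence 4) → 2 H
  atom 9: O, bond orders sum to 1 (valence 2) → 1 H
  atom 10: C, bond orders sum to 2 (valence 4) → 2 H
  atom 11: C, bond orders sum to 1 (valence 4) → 3 H
Totals → C:10, H:22, O:1.

C10H22O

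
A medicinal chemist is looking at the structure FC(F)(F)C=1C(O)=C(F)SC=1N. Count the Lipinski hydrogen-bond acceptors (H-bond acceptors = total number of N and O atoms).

N atoms: 1; O atoms: 1.
Lipinski HBA = 1 + 1 = 2.

2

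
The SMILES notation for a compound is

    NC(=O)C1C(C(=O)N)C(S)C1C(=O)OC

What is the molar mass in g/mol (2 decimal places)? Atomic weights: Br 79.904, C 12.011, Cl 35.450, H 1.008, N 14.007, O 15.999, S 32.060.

First, the molecular formula is C8H12N2O4S (counting implicit H from valence).
  C: 8 × 12.011 = 96.088
  H: 12 × 1.008 = 12.096
  N: 2 × 14.007 = 28.014
  O: 4 × 15.999 = 63.996
  S: 1 × 32.060 = 32.060
Sum: 8×12.011 + 12×1.008 + 2×14.007 + 4×15.999 + 1×32.060 = 232.254 → 232.25 g/mol.

232.25 g/mol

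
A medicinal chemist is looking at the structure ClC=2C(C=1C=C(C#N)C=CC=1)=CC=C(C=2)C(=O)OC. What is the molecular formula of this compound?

Walk through each heavy atom and fill implicit hydrogens from standard valence (C 4, N 3, O 2, S 2, halogen 1):
  atom 1: Cl (halogen, monovalent) → 0 H
  atom 2: C, bond orders sum to 4 (valence 4) → 0 H
  atom 3: C, bond orders sum to 4 (valence 4) → 0 H
  atom 4: C, bond orders sum to 4 (valence 4) → 0 H
  atom 5: C, bond orders sum to 3 (valence 4) → 1 H
  atom 6: C, bond orders sum to 4 (valence 4) → 0 H
  atom 7: C, bond orders sum to 4 (valence 4) → 0 H
  atom 8: N, bond orders sum to 3 (valence 3) → 0 H
  atom 9: C, bond orders sum to 3 (valence 4) → 1 H
  atom 10: C, bond orders sum to 3 (valence 4) → 1 H
  atom 11: C, bond orders sum to 3 (valence 4) → 1 H
  atom 12: C, bond orders sum to 3 (valence 4) → 1 H
  atom 13: C, bond orders sum to 3 (valence 4) → 1 H
  atom 14: C, bond orders sum to 4 (valence 4) → 0 H
  atom 15: C, bond orders sum to 3 (valence 4) → 1 H
  atom 16: C, bond orders sum to 4 (valence 4) → 0 H
  atom 17: O, bond orders sum to 2 (valence 2) → 0 H
  atom 18: O, bond orders sum to 2 (valence 2) → 0 H
  atom 19: C, bond orders sum to 1 (valence 4) → 3 H
Totals → C:15, H:10, Cl:1, N:1, O:2.

C15H10ClNO2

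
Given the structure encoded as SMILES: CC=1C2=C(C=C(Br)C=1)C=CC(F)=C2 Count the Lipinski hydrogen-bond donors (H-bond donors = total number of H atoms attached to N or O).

0

Donors: find every N or O and count the H atoms it carries.
  (no N or O atoms present)
Lipinski HBD = 0.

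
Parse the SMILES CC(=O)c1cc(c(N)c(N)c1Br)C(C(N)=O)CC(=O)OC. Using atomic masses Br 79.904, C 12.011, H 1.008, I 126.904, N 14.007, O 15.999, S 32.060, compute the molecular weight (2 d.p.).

First, the molecular formula is C13H16BrN3O4 (counting implicit H from valence).
  Br: 1 × 79.904 = 79.904
  C: 13 × 12.011 = 156.143
  H: 16 × 1.008 = 16.128
  N: 3 × 14.007 = 42.021
  O: 4 × 15.999 = 63.996
Sum: 1×79.904 + 13×12.011 + 16×1.008 + 3×14.007 + 4×15.999 = 358.192 → 358.19 g/mol.

358.19 g/mol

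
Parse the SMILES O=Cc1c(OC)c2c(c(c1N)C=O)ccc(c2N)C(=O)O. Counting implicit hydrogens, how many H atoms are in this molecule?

Walk through each heavy atom and fill implicit hydrogens from standard valence (C 4, N 3, O 2, S 2, halogen 1); for lowercase aromatic atoms, an aromatic c carries 1 H when it has two neighbours and 0 H with three, and aromatic n carries 0 H:
  atom 1: O, bond orders sum to 2 (valence 2) → 0 H
  atom 2: C, bond orders sum to 3 (valence 4) → 1 H
  atom 3: aromatic c, 3 neighbours → 0 H
  atom 4: aromatic c, 3 neighbours → 0 H
  atom 5: O, bond orders sum to 2 (valence 2) → 0 H
  atom 6: C, bond orders sum to 1 (valence 4) → 3 H
  atom 7: aromatic c, 3 neighbours → 0 H
  atom 8: aromatic c, 3 neighbours → 0 H
  atom 9: aromatic c, 3 neighbours → 0 H
  atom 10: aromatic c, 3 neighbours → 0 H
  atom 11: N, bond orders sum to 1 (valence 3) → 2 H
  atom 12: C, bond orders sum to 3 (valence 4) → 1 H
  atom 13: O, bond orders sum to 2 (valence 2) → 0 H
  atom 14: aromatic c, 2 neighbours → 1 H
  atom 15: aromatic c, 2 neighbours → 1 H
  atom 16: aromatic c, 3 neighbours → 0 H
  atom 17: aromatic c, 3 neighbours → 0 H
  atom 18: N, bond orders sum to 1 (valence 3) → 2 H
  atom 19: C, bond orders sum to 4 (valence 4) → 0 H
  atom 20: O, bond orders sum to 2 (valence 2) → 0 H
  atom 21: O, bond orders sum to 1 (valence 2) → 1 H
Total hydrogens: 12.

12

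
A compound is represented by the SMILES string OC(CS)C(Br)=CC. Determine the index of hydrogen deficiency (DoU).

1

Degree of unsaturation = (number of rings) + (number of π bonds).
Ring closures in the SMILES: 0.
π bonds: 1 double bond (each 1 DoU) → 1 DoU from unsaturation.
Total DoU = 0 + 1 = 1.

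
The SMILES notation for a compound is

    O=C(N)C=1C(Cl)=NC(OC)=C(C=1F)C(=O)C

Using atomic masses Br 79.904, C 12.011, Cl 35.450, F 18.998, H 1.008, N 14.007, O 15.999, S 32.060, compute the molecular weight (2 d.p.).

246.62 g/mol

First, the molecular formula is C9H8ClFN2O3 (counting implicit H from valence).
  C: 9 × 12.011 = 108.099
  Cl: 1 × 35.450 = 35.450
  F: 1 × 18.998 = 18.998
  H: 8 × 1.008 = 8.064
  N: 2 × 14.007 = 28.014
  O: 3 × 15.999 = 47.997
Sum: 9×12.011 + 1×35.450 + 1×18.998 + 8×1.008 + 2×14.007 + 3×15.999 = 246.622 → 246.62 g/mol.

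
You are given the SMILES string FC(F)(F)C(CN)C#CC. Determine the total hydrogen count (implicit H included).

8

Walk through each heavy atom and fill implicit hydrogens from standard valence (C 4, N 3, O 2, S 2, halogen 1):
  atom 1: F (halogen, monovalent) → 0 H
  atom 2: C, bond orders sum to 4 (valence 4) → 0 H
  atom 3: F (halogen, monovalent) → 0 H
  atom 4: F (halogen, monovalent) → 0 H
  atom 5: C, bond orders sum to 3 (valence 4) → 1 H
  atom 6: C, bond orders sum to 2 (valence 4) → 2 H
  atom 7: N, bond orders sum to 1 (valence 3) → 2 H
  atom 8: C, bond orders sum to 4 (valence 4) → 0 H
  atom 9: C, bond orders sum to 4 (valence 4) → 0 H
  atom 10: C, bond orders sum to 1 (valence 4) → 3 H
Total hydrogens: 8.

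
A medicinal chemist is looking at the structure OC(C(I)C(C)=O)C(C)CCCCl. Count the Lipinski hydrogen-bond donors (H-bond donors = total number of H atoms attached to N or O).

Donors: find every N or O and count the H atoms it carries.
  atom 1 (O): bond orders sum to 1 → 1 H
  atom 7 (O): bond orders sum to 2 → 0 H
Lipinski HBD = 1.

1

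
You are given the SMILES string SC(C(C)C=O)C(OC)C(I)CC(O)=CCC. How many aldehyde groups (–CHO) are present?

The aldehyde motif appears at heavy-atom position 5 in the SMILES.
Other groups present: 1 alkene, 1 ether, 1 hydroxyl, 1 thiol.
Aldehyde count: 1.

1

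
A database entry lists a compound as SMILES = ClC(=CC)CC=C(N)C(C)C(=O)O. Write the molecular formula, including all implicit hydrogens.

Walk through each heavy atom and fill implicit hydrogens from standard valence (C 4, N 3, O 2, S 2, halogen 1):
  atom 1: Cl (halogen, monovalent) → 0 H
  atom 2: C, bond orders sum to 4 (valence 4) → 0 H
  atom 3: C, bond orders sum to 3 (valence 4) → 1 H
  atom 4: C, bond orders sum to 1 (valence 4) → 3 H
  atom 5: C, bond orders sum to 2 (valence 4) → 2 H
  atom 6: C, bond orders sum to 3 (valence 4) → 1 H
  atom 7: C, bond orders sum to 4 (valence 4) → 0 H
  atom 8: N, bond orders sum to 1 (valence 3) → 2 H
  atom 9: C, bond orders sum to 3 (valence 4) → 1 H
  atom 10: C, bond orders sum to 1 (valence 4) → 3 H
  atom 11: C, bond orders sum to 4 (valence 4) → 0 H
  atom 12: O, bond orders sum to 2 (valence 2) → 0 H
  atom 13: O, bond orders sum to 1 (valence 2) → 1 H
Totals → C:9, H:14, Cl:1, N:1, O:2.

C9H14ClNO2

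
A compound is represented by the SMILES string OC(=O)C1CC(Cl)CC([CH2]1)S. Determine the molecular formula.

C7H11ClO2S

Walk through each heavy atom and fill implicit hydrogens from standard valence (C 4, N 3, O 2, S 2, halogen 1):
  atom 1: O, bond orders sum to 1 (valence 2) → 1 H
  atom 2: C, bond orders sum to 4 (valence 4) → 0 H
  atom 3: O, bond orders sum to 2 (valence 2) → 0 H
  atom 4: C, bond orders sum to 3 (valence 4) → 1 H
  atom 5: C, bond orders sum to 2 (valence 4) → 2 H
  atom 6: C, bond orders sum to 3 (valence 4) → 1 H
  atom 7: Cl (halogen, monovalent) → 0 H
  atom 8: C, bond orders sum to 2 (valence 4) → 2 H
  atom 9: C, bond orders sum to 3 (valence 4) → 1 H
  atom 10: C with explicit H count 2
  atom 11: S, bond orders sum to 1 (valence 2) → 1 H
Totals → C:7, H:11, Cl:1, O:2, S:1.
In Hill order: C7H11ClO2S.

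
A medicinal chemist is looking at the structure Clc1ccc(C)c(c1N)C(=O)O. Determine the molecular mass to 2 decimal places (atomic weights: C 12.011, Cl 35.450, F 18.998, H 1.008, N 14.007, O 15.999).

First, the molecular formula is C8H8ClNO2 (counting implicit H from valence).
  C: 8 × 12.011 = 96.088
  Cl: 1 × 35.450 = 35.450
  H: 8 × 1.008 = 8.064
  N: 1 × 14.007 = 14.007
  O: 2 × 15.999 = 31.998
Sum: 8×12.011 + 1×35.450 + 8×1.008 + 1×14.007 + 2×15.999 = 185.607 → 185.61 g/mol.

185.61 g/mol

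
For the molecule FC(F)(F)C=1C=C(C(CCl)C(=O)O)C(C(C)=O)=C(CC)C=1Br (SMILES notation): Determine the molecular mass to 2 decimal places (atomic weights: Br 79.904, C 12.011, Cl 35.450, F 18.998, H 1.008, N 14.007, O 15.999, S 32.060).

First, the molecular formula is C14H13BrClF3O3 (counting implicit H from valence).
  Br: 1 × 79.904 = 79.904
  C: 14 × 12.011 = 168.154
  Cl: 1 × 35.450 = 35.450
  F: 3 × 18.998 = 56.994
  H: 13 × 1.008 = 13.104
  O: 3 × 15.999 = 47.997
Sum: 1×79.904 + 14×12.011 + 1×35.450 + 3×18.998 + 13×1.008 + 3×15.999 = 401.603 → 401.60 g/mol.

401.60 g/mol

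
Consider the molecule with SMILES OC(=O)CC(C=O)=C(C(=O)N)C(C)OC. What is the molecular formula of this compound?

Walk through each heavy atom and fill implicit hydrogens from standard valence (C 4, N 3, O 2, S 2, halogen 1):
  atom 1: O, bond orders sum to 1 (valence 2) → 1 H
  atom 2: C, bond orders sum to 4 (valence 4) → 0 H
  atom 3: O, bond orders sum to 2 (valence 2) → 0 H
  atom 4: C, bond orders sum to 2 (valence 4) → 2 H
  atom 5: C, bond orders sum to 4 (valence 4) → 0 H
  atom 6: C, bond orders sum to 3 (valence 4) → 1 H
  atom 7: O, bond orders sum to 2 (valence 2) → 0 H
  atom 8: C, bond orders sum to 4 (valence 4) → 0 H
  atom 9: C, bond orders sum to 4 (valence 4) → 0 H
  atom 10: O, bond orders sum to 2 (valence 2) → 0 H
  atom 11: N, bond orders sum to 1 (valence 3) → 2 H
  atom 12: C, bond orders sum to 3 (valence 4) → 1 H
  atom 13: C, bond orders sum to 1 (valence 4) → 3 H
  atom 14: O, bond orders sum to 2 (valence 2) → 0 H
  atom 15: C, bond orders sum to 1 (valence 4) → 3 H
Totals → C:9, H:13, N:1, O:5.

C9H13NO5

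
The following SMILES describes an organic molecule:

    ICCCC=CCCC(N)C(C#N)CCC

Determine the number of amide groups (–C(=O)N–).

0

Scan the SMILES for the amide motif — none present.
Groups that are present: 1 alkene, 1 nitrile, 1 primary amine.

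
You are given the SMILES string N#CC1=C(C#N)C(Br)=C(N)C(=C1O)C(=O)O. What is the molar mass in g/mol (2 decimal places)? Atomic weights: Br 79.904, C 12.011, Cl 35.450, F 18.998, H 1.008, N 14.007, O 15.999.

282.05 g/mol

First, the molecular formula is C9H4BrN3O3 (counting implicit H from valence).
  Br: 1 × 79.904 = 79.904
  C: 9 × 12.011 = 108.099
  H: 4 × 1.008 = 4.032
  N: 3 × 14.007 = 42.021
  O: 3 × 15.999 = 47.997
Sum: 1×79.904 + 9×12.011 + 4×1.008 + 3×14.007 + 3×15.999 = 282.053 → 282.05 g/mol.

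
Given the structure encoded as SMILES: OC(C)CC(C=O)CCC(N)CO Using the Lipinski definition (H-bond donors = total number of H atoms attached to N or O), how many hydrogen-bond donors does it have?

Donors: find every N or O and count the H atoms it carries.
  atom 1 (O): bond orders sum to 1 → 1 H
  atom 7 (O): bond orders sum to 2 → 0 H
  atom 11 (N): bond orders sum to 1 → 2 H
  atom 13 (O): bond orders sum to 1 → 1 H
Lipinski HBD = 4.

4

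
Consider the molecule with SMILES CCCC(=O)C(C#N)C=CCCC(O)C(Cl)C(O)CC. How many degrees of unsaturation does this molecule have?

4

Degree of unsaturation = (number of rings) + (number of π bonds).
Ring closures in the SMILES: 0.
π bonds: 2 double bonds (each 1 DoU), 1 triple bond (each 2 DoU) → 4 DoU from unsaturation.
Total DoU = 0 + 4 = 4.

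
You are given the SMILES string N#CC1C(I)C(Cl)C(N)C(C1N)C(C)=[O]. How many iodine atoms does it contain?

Scan the SMILES for I atoms (remember two-letter symbols like Cl and Br are single atoms).
Iodine count: 1.

1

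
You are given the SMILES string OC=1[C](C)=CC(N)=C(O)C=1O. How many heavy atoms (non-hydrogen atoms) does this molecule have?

Every atom symbol written in the SMILES (organic subset) is one heavy atom; implicit H are not written.
Heavy atoms by element → C:7, N:1, O:3.
Total: 11.

11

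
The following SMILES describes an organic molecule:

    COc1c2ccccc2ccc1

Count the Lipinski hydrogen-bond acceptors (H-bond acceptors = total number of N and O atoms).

N atoms: 0; O atoms: 1.
Lipinski HBA = 0 + 1 = 1.

1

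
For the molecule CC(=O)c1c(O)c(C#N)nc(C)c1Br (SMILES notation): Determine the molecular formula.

C9H7BrN2O2

Walk through each heavy atom and fill implicit hydrogens from standard valence (C 4, N 3, O 2, S 2, halogen 1); for lowercase aromatic atoms, an aromatic c carries 1 H when it has two neighbours and 0 H with three, and aromatic n carries 0 H:
  atom 1: C, bond orders sum to 1 (valence 4) → 3 H
  atom 2: C, bond orders sum to 4 (valence 4) → 0 H
  atom 3: O, bond orders sum to 2 (valence 2) → 0 H
  atom 4: aromatic c, 3 neighbours → 0 H
  atom 5: aromatic c, 3 neighbours → 0 H
  atom 6: O, bond orders sum to 1 (valence 2) → 1 H
  atom 7: aromatic c, 3 neighbours → 0 H
  atom 8: C, bond orders sum to 4 (valence 4) → 0 H
  atom 9: N, bond orders sum to 3 (valence 3) → 0 H
  atom 10: aromatic n, 2 neighbours → 0 H
  atom 11: aromatic c, 3 neighbours → 0 H
  atom 12: C, bond orders sum to 1 (valence 4) → 3 H
  atom 13: aromatic c, 3 neighbours → 0 H
  atom 14: Br (halogen, monovalent) → 0 H
Totals → C:9, H:7, Br:1, N:2, O:2.
In Hill order: C9H7BrN2O2.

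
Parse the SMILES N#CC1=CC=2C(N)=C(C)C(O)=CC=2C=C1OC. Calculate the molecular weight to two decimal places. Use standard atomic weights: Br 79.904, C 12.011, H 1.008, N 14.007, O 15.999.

228.25 g/mol

First, the molecular formula is C13H12N2O2 (counting implicit H from valence).
  C: 13 × 12.011 = 156.143
  H: 12 × 1.008 = 12.096
  N: 2 × 14.007 = 28.014
  O: 2 × 15.999 = 31.998
Sum: 13×12.011 + 12×1.008 + 2×14.007 + 2×15.999 = 228.251 → 228.25 g/mol.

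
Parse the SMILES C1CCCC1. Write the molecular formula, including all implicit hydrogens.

C5H10

Walk through each heavy atom and fill implicit hydrogens from standard valence (C 4, N 3, O 2, S 2, halogen 1):
  atom 1: C, bond orders sum to 2 (valence 4) → 2 H
  atom 2: C, bond orders sum to 2 (valence 4) → 2 H
  atom 3: C, bond orders sum to 2 (valence 4) → 2 H
  atom 4: C, bond orders sum to 2 (valence 4) → 2 H
  atom 5: C, bond orders sum to 2 (valence 4) → 2 H
Totals → C:5, H:10.
In Hill order: C5H10.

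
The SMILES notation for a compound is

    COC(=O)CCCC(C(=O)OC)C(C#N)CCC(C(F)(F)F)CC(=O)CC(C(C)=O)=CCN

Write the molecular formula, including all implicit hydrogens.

Walk through each heavy atom and fill implicit hydrogens from standard valence (C 4, N 3, O 2, S 2, halogen 1):
  atom 1: C, bond orders sum to 1 (valence 4) → 3 H
  atom 2: O, bond orders sum to 2 (valence 2) → 0 H
  atom 3: C, bond orders sum to 4 (valence 4) → 0 H
  atom 4: O, bond orders sum to 2 (valence 2) → 0 H
  atom 5: C, bond orders sum to 2 (valence 4) → 2 H
  atom 6: C, bond orders sum to 2 (valence 4) → 2 H
  atom 7: C, bond orders sum to 2 (valence 4) → 2 H
  atom 8: C, bond orders sum to 3 (valence 4) → 1 H
  atom 9: C, bond orders sum to 4 (valence 4) → 0 H
  atom 10: O, bond orders sum to 2 (valence 2) → 0 H
  atom 11: O, bond orders sum to 2 (valence 2) → 0 H
  atom 12: C, bond orders sum to 1 (valence 4) → 3 H
  atom 13: C, bond orders sum to 3 (valence 4) → 1 H
  atom 14: C, bond orders sum to 4 (valence 4) → 0 H
  atom 15: N, bond orders sum to 3 (valence 3) → 0 H
  atom 16: C, bond orders sum to 2 (valence 4) → 2 H
  atom 17: C, bond orders sum to 2 (valence 4) → 2 H
  atom 18: C, bond orders sum to 3 (valence 4) → 1 H
  atom 19: C, bond orders sum to 4 (valence 4) → 0 H
  atom 20: F (halogen, monovalent) → 0 H
  atom 21: F (halogen, monovalent) → 0 H
  atom 22: F (halogen, monovalent) → 0 H
  atom 23: C, bond orders sum to 2 (valence 4) → 2 H
  atom 24: C, bond orders sum to 4 (valence 4) → 0 H
  atom 25: O, bond orders sum to 2 (valence 2) → 0 H
  atom 26: C, bond orders sum to 2 (valence 4) → 2 H
  atom 27: C, bond orders sum to 4 (valence 4) → 0 H
  atom 28: C, bond orders sum to 4 (valence 4) → 0 H
  atom 29: C, bond orders sum to 1 (valence 4) → 3 H
  atom 30: O, bond orders sum to 2 (valence 2) → 0 H
  atom 31: C, bond orders sum to 3 (valence 4) → 1 H
  atom 32: C, bond orders sum to 2 (valence 4) → 2 H
  atom 33: N, bond orders sum to 1 (valence 3) → 2 H
Totals → C:22, H:31, F:3, N:2, O:6.

C22H31F3N2O6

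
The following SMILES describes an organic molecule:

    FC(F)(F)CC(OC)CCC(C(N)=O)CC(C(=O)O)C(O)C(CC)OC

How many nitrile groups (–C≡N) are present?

0

Scan the SMILES for the nitrile motif — none present.
Groups that are present: 1 amide, 1 carboxylic acid, 2 ether, 1 hydroxyl.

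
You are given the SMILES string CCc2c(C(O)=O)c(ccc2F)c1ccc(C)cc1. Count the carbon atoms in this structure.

Count every carbon token in the SMILES (each C, including those in ring-closure positions and inside branches).
Carbon count: 16.

16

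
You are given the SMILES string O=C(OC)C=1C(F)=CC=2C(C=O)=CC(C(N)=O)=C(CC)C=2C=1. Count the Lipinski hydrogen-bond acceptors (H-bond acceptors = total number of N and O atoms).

5

N atoms: 1; O atoms: 4.
Lipinski HBA = 1 + 4 = 5.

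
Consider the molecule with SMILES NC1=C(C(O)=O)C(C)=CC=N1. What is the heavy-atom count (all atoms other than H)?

11

Every atom symbol written in the SMILES (organic subset) is one heavy atom; implicit H are not written.
Heavy atoms by element → C:7, N:2, O:2.
Total: 11.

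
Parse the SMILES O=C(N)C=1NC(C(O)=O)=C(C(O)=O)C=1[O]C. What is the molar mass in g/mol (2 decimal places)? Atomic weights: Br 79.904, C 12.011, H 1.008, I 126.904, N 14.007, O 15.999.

228.16 g/mol

First, the molecular formula is C8H8N2O6 (counting implicit H from valence).
  C: 8 × 12.011 = 96.088
  H: 8 × 1.008 = 8.064
  N: 2 × 14.007 = 28.014
  O: 6 × 15.999 = 95.994
Sum: 8×12.011 + 8×1.008 + 2×14.007 + 6×15.999 = 228.160 → 228.16 g/mol.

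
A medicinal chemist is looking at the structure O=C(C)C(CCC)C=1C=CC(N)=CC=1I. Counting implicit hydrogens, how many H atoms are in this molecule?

Walk through each heavy atom and fill implicit hydrogens from standard valence (C 4, N 3, O 2, S 2, halogen 1):
  atom 1: O, bond orders sum to 2 (valence 2) → 0 H
  atom 2: C, bond orders sum to 4 (valence 4) → 0 H
  atom 3: C, bond orders sum to 1 (valence 4) → 3 H
  atom 4: C, bond orders sum to 3 (valence 4) → 1 H
  atom 5: C, bond orders sum to 2 (valence 4) → 2 H
  atom 6: C, bond orders sum to 2 (valence 4) → 2 H
  atom 7: C, bond orders sum to 1 (valence 4) → 3 H
  atom 8: C, bond orders sum to 4 (valence 4) → 0 H
  atom 9: C, bond orders sum to 3 (valence 4) → 1 H
  atom 10: C, bond orders sum to 3 (valence 4) → 1 H
  atom 11: C, bond orders sum to 4 (valence 4) → 0 H
  atom 12: N, bond orders sum to 1 (valence 3) → 2 H
  atom 13: C, bond orders sum to 3 (valence 4) → 1 H
  atom 14: C, bond orders sum to 4 (valence 4) → 0 H
  atom 15: I (halogen, monovalent) → 0 H
Total hydrogens: 16.

16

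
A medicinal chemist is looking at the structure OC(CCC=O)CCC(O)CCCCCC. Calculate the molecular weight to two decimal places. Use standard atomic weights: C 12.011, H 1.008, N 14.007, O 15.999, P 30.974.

First, the molecular formula is C13H26O3 (counting implicit H from valence).
  C: 13 × 12.011 = 156.143
  H: 26 × 1.008 = 26.208
  O: 3 × 15.999 = 47.997
Sum: 13×12.011 + 26×1.008 + 3×15.999 = 230.348 → 230.35 g/mol.

230.35 g/mol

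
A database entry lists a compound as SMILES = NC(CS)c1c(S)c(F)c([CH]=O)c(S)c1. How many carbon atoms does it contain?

Count every carbon token in the SMILES (each C, including those in ring-closure positions and inside branches).
Carbon count: 9.

9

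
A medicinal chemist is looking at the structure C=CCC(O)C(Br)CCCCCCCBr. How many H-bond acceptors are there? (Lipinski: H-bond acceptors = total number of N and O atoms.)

1

N atoms: 0; O atoms: 1.
Lipinski HBA = 0 + 1 = 1.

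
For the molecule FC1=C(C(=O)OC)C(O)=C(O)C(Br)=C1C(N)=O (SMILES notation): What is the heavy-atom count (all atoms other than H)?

Every atom symbol written in the SMILES (organic subset) is one heavy atom; implicit H are not written.
Heavy atoms by element → Br:1, C:9, F:1, N:1, O:5.
Total: 17.

17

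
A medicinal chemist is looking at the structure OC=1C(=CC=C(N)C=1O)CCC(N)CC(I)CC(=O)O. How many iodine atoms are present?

Scan the SMILES for I atoms (remember two-letter symbols like Cl and Br are single atoms).
Iodine count: 1.

1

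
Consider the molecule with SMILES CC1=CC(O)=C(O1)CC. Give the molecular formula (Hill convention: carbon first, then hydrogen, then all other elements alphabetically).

C7H10O2

Walk through each heavy atom and fill implicit hydrogens from standard valence (C 4, N 3, O 2, S 2, halogen 1):
  atom 1: C, bond orders sum to 1 (valence 4) → 3 H
  atom 2: C, bond orders sum to 4 (valence 4) → 0 H
  atom 3: C, bond orders sum to 3 (valence 4) → 1 H
  atom 4: C, bond orders sum to 4 (valence 4) → 0 H
  atom 5: O, bond orders sum to 1 (valence 2) → 1 H
  atom 6: C, bond orders sum to 4 (valence 4) → 0 H
  atom 7: O, bond orders sum to 2 (valence 2) → 0 H
  atom 8: C, bond orders sum to 2 (valence 4) → 2 H
  atom 9: C, bond orders sum to 1 (valence 4) → 3 H
Totals → C:7, H:10, O:2.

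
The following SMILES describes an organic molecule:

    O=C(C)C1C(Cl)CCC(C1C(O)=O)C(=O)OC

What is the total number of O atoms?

5

Scan the SMILES for O atoms (remember two-letter symbols like Cl and Br are single atoms).
Oxygen count: 5.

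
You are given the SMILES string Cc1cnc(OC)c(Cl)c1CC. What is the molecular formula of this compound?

Walk through each heavy atom and fill implicit hydrogens from standard valence (C 4, N 3, O 2, S 2, halogen 1); for lowercase aromatic atoms, an aromatic c carries 1 H when it has two neighbours and 0 H with three, and aromatic n carries 0 H:
  atom 1: C, bond orders sum to 1 (valence 4) → 3 H
  atom 2: aromatic c, 3 neighbours → 0 H
  atom 3: aromatic c, 2 neighbours → 1 H
  atom 4: aromatic n, 2 neighbours → 0 H
  atom 5: aromatic c, 3 neighbours → 0 H
  atom 6: O, bond orders sum to 2 (valence 2) → 0 H
  atom 7: C, bond orders sum to 1 (valence 4) → 3 H
  atom 8: aromatic c, 3 neighbours → 0 H
  atom 9: Cl (halogen, monovalent) → 0 H
  atom 10: aromatic c, 3 neighbours → 0 H
  atom 11: C, bond orders sum to 2 (valence 4) → 2 H
  atom 12: C, bond orders sum to 1 (valence 4) → 3 H
Totals → C:9, H:12, Cl:1, N:1, O:1.

C9H12ClNO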